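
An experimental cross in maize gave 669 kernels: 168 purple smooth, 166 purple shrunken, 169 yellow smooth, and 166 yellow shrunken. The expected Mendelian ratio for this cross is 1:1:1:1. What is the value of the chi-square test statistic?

Expected counts for N = 669 under a 1:1:1:1 ratio (total parts = 4):
  purple smooth: 669 × 1/4 = 167.25
  purple shrunken: 669 × 1/4 = 167.25
  yellow smooth: 669 × 1/4 = 167.25
  yellow shrunken: 669 × 1/4 = 167.25
χ² = Σ (O − E)² / E
  purple smooth: (168 − 167.25)² / 167.25 = 0.0034
  purple shrunken: (166 − 167.25)² / 167.25 = 0.0093
  yellow smooth: (169 − 167.25)² / 167.25 = 0.0183
  yellow shrunken: (166 − 167.25)² / 167.25 = 0.0093
χ² = 0.0034 + 0.0093 + 0.0183 + 0.0093 = 0.0403 ≈ 0.040

0.040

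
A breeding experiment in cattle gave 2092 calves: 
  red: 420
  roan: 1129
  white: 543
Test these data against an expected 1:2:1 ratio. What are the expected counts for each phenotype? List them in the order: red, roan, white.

523, 1046, 523

Expected counts for N = 2092 under a 1:2:1 ratio (total parts = 4):
  red: 2092 × 1/4 = 523
  roan: 2092 × 2/4 = 1046
  white: 2092 × 1/4 = 523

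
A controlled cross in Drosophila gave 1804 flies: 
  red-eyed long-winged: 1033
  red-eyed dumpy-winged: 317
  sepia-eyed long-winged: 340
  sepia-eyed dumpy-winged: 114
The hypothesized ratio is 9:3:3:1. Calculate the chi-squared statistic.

1.686

Expected counts for N = 1804 under a 9:3:3:1 ratio (total parts = 16):
  red-eyed long-winged: 1804 × 9/16 = 1014.75
  red-eyed dumpy-winged: 1804 × 3/16 = 338.25
  sepia-eyed long-winged: 1804 × 3/16 = 338.25
  sepia-eyed dumpy-winged: 1804 × 1/16 = 112.75
χ² = Σ (O − E)² / E
  red-eyed long-winged: (1033 − 1014.75)² / 1014.75 = 0.3282
  red-eyed dumpy-winged: (317 − 338.25)² / 338.25 = 1.3350
  sepia-eyed long-winged: (340 − 338.25)² / 338.25 = 0.0091
  sepia-eyed dumpy-winged: (114 − 112.75)² / 112.75 = 0.0139
χ² = 0.3282 + 1.3350 + 0.0091 + 0.0139 = 1.6862 ≈ 1.686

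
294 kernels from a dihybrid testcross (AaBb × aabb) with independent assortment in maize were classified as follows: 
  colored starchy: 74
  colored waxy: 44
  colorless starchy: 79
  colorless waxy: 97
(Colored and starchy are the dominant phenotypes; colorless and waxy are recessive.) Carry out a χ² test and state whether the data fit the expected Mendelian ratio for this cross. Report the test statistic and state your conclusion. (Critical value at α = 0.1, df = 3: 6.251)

19.769; not consistent

A dihybrid testcross with independent assortment gives a 1:1:1:1 ratio.
Total ratio parts = 4. Expected numbers out of 294:
  colored starchy: 294 × 1/4 = 73.5
  colored waxy: 294 × 1/4 = 73.5
  colorless starchy: 294 × 1/4 = 73.5
  colorless waxy: 294 × 1/4 = 73.5
χ² = Σ (O − E)² / E
  colored starchy: (74 − 73.5)² / 73.5 = 0.0034
  colored waxy: (44 − 73.5)² / 73.5 = 11.8401
  colorless starchy: (79 − 73.5)² / 73.5 = 0.4116
  colorless waxy: (97 − 73.5)² / 73.5 = 7.5136
χ² = 0.0034 + 11.8401 + 0.4116 + 7.5136 = 19.7687 ≈ 19.769
Degrees of freedom = 4 − 1 = 3; critical value at α = 0.1 is 6.251.
Since 19.769 > 6.251, we reject the null hypothesis — the data do not fit the 1:1:1:1 ratio.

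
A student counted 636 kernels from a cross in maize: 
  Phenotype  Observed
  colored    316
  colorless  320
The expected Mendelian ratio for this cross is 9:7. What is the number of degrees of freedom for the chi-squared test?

A goodness-of-fit test with 2 phenotype classes has df = 2 − 1 = 1.

1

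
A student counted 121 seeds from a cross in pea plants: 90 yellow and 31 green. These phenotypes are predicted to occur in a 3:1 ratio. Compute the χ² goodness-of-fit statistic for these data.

Expected counts for N = 121 under a 3:1 ratio (total parts = 4):
  yellow: 121 × 3/4 = 90.75
  green: 121 × 1/4 = 30.25
χ² = Σ (O − E)² / E
  yellow: (90 − 90.75)² / 90.75 = 0.0062
  green: (31 − 30.25)² / 30.25 = 0.0186
χ² = 0.0062 + 0.0186 = 0.0248 ≈ 0.025

0.025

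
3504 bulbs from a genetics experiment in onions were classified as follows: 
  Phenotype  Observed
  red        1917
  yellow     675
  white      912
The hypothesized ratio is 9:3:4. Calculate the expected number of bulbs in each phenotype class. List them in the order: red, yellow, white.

Under the 9:3:4 hypothesis (Σ ratio = 16, N = 3504):
  red: 3504 × 9/16 = 1971
  yellow: 3504 × 3/16 = 657
  white: 3504 × 4/16 = 876

1971, 657, 876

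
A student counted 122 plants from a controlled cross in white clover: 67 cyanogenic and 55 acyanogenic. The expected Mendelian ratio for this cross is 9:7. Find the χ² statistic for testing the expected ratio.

The 9:7 ratio has 16 parts, so with N = 122 the expected counts are:
  cyanogenic: 122 × 9/16 = 68.625
  acyanogenic: 122 × 7/16 = 53.375
χ² = Σ (O − E)² / E
  cyanogenic: (67 − 68.625)² / 68.625 = 0.0385
  acyanogenic: (55 − 53.375)² / 53.375 = 0.0495
χ² = 0.0385 + 0.0495 = 0.088

0.088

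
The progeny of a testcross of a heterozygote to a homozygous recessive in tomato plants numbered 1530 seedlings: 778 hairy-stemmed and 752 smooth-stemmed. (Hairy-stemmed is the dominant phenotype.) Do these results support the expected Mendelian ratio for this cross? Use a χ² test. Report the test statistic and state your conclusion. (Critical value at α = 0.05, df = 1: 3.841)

A testcross of a heterozygote (Aa × aa) gives a 1:1 phenotypic ratio.
Under the 1:1 hypothesis (Σ ratio = 2, N = 1530):
  hairy-stemmed: 1530 × 1/2 = 765
  smooth-stemmed: 1530 × 1/2 = 765
χ² = Σ (O − E)² / E
  hairy-stemmed: (778 − 765)² / 765 = 0.2209
  smooth-stemmed: (752 − 765)² / 765 = 0.2209
χ² = 0.2209 + 0.2209 = 0.4418 ≈ 0.442
Degrees of freedom = 2 − 1 = 1; critical value at α = 0.05 is 3.841.
Since 0.442 < 3.841, we fail to reject the null hypothesis — the data are consistent with the 1:1 ratio.

0.442; consistent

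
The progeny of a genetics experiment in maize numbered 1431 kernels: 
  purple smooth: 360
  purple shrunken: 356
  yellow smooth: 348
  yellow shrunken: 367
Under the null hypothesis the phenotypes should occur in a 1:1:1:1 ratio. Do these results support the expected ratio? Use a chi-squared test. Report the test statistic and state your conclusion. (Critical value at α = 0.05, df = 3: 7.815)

Total ratio parts = 4. Expected numbers out of 1431:
  purple smooth: 1431 × 1/4 = 357.75
  purple shrunken: 1431 × 1/4 = 357.75
  yellow smooth: 1431 × 1/4 = 357.75
  yellow shrunken: 1431 × 1/4 = 357.75
χ² = Σ (O − E)² / E
  purple smooth: (360 − 357.75)² / 357.75 = 0.0142
  purple shrunken: (356 − 357.75)² / 357.75 = 0.0086
  yellow smooth: (348 − 357.75)² / 357.75 = 0.2657
  yellow shrunken: (367 − 357.75)² / 357.75 = 0.2392
χ² = 0.0142 + 0.0086 + 0.2657 + 0.2392 = 0.5277 ≈ 0.528
Degrees of freedom = 4 − 1 = 3; critical value at α = 0.05 is 7.815.
Since 0.528 < 7.815, we fail to reject the null hypothesis — the data are consistent with the 1:1:1:1 ratio.

0.528; consistent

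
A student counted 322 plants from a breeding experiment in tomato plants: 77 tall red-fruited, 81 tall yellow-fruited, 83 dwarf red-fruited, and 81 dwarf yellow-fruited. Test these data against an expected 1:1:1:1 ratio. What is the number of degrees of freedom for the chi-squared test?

A goodness-of-fit test with 4 phenotype classes has df = 4 − 1 = 3.

3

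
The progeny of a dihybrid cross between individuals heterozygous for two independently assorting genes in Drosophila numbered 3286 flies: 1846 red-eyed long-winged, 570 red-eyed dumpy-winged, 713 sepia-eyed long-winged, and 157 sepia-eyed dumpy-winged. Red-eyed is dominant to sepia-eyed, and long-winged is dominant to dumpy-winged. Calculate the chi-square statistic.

A dihybrid F₂ with independent assortment and complete dominance at both loci gives a 9:3:3:1 phenotypic ratio.
Total ratio parts = 16. Expected numbers out of 3286:
  red-eyed long-winged: 3286 × 9/16 = 1848.375
  red-eyed dumpy-winged: 3286 × 3/16 = 616.125
  sepia-eyed long-winged: 3286 × 3/16 = 616.125
  sepia-eyed dumpy-winged: 3286 × 1/16 = 205.375
χ² = Σ (O − E)² / E
  red-eyed long-winged: (1846 − 1848.375)² / 1848.375 = 0.0031
  red-eyed dumpy-winged: (570 − 616.125)² / 616.125 = 3.4531
  sepia-eyed long-winged: (713 − 616.125)² / 616.125 = 15.2319
  sepia-eyed dumpy-winged: (157 − 205.375)² / 205.375 = 11.3945
χ² = 0.0031 + 3.4531 + 15.2319 + 11.3945 = 30.0826 ≈ 30.083

30.083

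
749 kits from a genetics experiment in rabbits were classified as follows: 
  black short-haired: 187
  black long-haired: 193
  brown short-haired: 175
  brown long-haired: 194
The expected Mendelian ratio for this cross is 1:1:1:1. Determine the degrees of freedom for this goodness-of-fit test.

A goodness-of-fit test with 4 phenotype classes has df = 4 − 1 = 3.

3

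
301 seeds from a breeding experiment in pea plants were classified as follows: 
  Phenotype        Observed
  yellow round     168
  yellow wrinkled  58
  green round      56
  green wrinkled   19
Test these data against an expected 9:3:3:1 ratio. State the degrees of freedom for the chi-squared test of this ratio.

3

A goodness-of-fit test with 4 phenotype classes has df = 4 − 1 = 3.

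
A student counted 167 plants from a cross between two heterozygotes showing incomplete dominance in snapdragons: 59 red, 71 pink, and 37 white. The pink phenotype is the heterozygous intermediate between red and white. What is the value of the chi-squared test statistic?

With incomplete dominance, a heterozygote × heterozygote cross gives a 1:2:1 phenotypic ratio.
Total ratio parts = 4. Expected numbers out of 167:
  red: 167 × 1/4 = 41.75
  pink: 167 × 2/4 = 83.5
  white: 167 × 1/4 = 41.75
χ² = Σ (O − E)² / E
  red: (59 − 41.75)² / 41.75 = 7.1272
  pink: (71 − 83.5)² / 83.5 = 1.8713
  white: (37 − 41.75)² / 41.75 = 0.5404
χ² = 7.1272 + 1.8713 + 0.5404 = 9.5389 ≈ 9.539

9.539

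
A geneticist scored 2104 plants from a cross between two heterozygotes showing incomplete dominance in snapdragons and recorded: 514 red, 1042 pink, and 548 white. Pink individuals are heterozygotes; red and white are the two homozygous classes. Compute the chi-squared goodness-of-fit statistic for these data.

1.289

With incomplete dominance, a heterozygote × heterozygote cross gives a 1:2:1 phenotypic ratio.
Total ratio parts = 4. Expected numbers out of 2104:
  red: 2104 × 1/4 = 526
  pink: 2104 × 2/4 = 1052
  white: 2104 × 1/4 = 526
χ² = Σ (O − E)² / E
  red: (514 − 526)² / 526 = 0.2738
  pink: (1042 − 1052)² / 1052 = 0.0951
  white: (548 − 526)² / 526 = 0.9202
χ² = 0.2738 + 0.0951 + 0.9202 = 1.2891 ≈ 1.289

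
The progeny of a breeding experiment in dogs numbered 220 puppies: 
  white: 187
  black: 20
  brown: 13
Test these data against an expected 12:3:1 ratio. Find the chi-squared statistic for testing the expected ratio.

Total ratio parts = 16. Expected numbers out of 220:
  white: 220 × 12/16 = 165
  black: 220 × 3/16 = 41.25
  brown: 220 × 1/16 = 13.75
χ² = Σ (O − E)² / E
  white: (187 − 165)² / 165 = 2.9333
  black: (20 − 41.25)² / 41.25 = 10.9470
  brown: (13 − 13.75)² / 13.75 = 0.0409
χ² = 2.9333 + 10.9470 + 0.0409 = 13.9212 ≈ 13.921

13.921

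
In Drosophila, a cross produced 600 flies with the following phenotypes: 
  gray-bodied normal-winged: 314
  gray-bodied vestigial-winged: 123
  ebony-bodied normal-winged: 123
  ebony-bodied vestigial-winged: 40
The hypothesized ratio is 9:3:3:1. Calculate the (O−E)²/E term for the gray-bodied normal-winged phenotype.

1.636

The 9:3:3:1 ratio has 16 parts, so with N = 600 the expected counts are:
  gray-bodied normal-winged: 600 × 9/16 = 337.5
  gray-bodied vestigial-winged: 600 × 3/16 = 112.5
  ebony-bodied normal-winged: 600 × 3/16 = 112.5
  ebony-bodied vestigial-winged: 600 × 1/16 = 37.5
Contribution of gray-bodied normal-winged: (314 − 337.5)² / 337.5 = 1.6363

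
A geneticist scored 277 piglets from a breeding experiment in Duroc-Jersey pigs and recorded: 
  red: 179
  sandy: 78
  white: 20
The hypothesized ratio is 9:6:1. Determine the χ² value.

The 9:6:1 ratio has 16 parts, so with N = 277 the expected counts are:
  red: 277 × 9/16 = 155.8125
  sandy: 277 × 6/16 = 103.875
  white: 277 × 1/16 = 17.3125
χ² = Σ (O − E)² / E
  red: (179 − 155.8125)² / 155.8125 = 3.4507
  sandy: (78 − 103.875)² / 103.875 = 6.4454
  white: (20 − 17.3125)² / 17.3125 = 0.4172
χ² = 3.4507 + 6.4454 + 0.4172 = 10.3133 ≈ 10.313

10.313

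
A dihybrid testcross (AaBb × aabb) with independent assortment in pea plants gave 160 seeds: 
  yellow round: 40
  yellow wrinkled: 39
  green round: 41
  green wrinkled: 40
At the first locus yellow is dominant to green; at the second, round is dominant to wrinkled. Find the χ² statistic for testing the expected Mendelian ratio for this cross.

A dihybrid testcross with independent assortment gives a 1:1:1:1 ratio.
Expected counts for N = 160 under a 1:1:1:1 ratio (total parts = 4):
  yellow round: 160 × 1/4 = 40
  yellow wrinkled: 160 × 1/4 = 40
  green round: 160 × 1/4 = 40
  green wrinkled: 160 × 1/4 = 40
χ² = Σ (O − E)² / E
  yellow round: (40 − 40)² / 40 = 0.0000
  yellow wrinkled: (39 − 40)² / 40 = 0.0250
  green round: (41 − 40)² / 40 = 0.0250
  green wrinkled: (40 − 40)² / 40 = 0.0000
χ² = 0.0000 + 0.0250 + 0.0250 + 0.0000 = 0.050

0.050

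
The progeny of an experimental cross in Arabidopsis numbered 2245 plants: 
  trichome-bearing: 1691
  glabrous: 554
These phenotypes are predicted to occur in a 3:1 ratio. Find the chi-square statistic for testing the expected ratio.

0.125

The 3:1 ratio has 4 parts, so with N = 2245 the expected counts are:
  trichome-bearing: 2245 × 3/4 = 1683.75
  glabrous: 2245 × 1/4 = 561.25
χ² = Σ (O − E)² / E
  trichome-bearing: (1691 − 1683.75)² / 1683.75 = 0.0312
  glabrous: (554 − 561.25)² / 561.25 = 0.0937
χ² = 0.0312 + 0.0937 = 0.1249 ≈ 0.125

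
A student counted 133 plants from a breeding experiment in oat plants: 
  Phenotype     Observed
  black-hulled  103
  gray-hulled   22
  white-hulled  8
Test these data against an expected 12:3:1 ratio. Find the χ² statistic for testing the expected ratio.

0.464

Total ratio parts = 16. Expected numbers out of 133:
  black-hulled: 133 × 12/16 = 99.75
  gray-hulled: 133 × 3/16 = 24.9375
  white-hulled: 133 × 1/16 = 8.3125
χ² = Σ (O − E)² / E
  black-hulled: (103 − 99.75)² / 99.75 = 0.1059
  gray-hulled: (22 − 24.9375)² / 24.9375 = 0.3460
  white-hulled: (8 − 8.3125)² / 8.3125 = 0.0117
χ² = 0.1059 + 0.3460 + 0.0117 = 0.4636 ≈ 0.464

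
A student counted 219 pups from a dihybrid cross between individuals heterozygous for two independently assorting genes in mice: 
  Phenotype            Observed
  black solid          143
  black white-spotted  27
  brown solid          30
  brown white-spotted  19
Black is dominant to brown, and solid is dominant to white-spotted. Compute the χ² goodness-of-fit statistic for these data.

A dihybrid F₂ with independent assortment and complete dominance at both loci gives a 9:3:3:1 phenotypic ratio.
Under the 9:3:3:1 hypothesis (Σ ratio = 16, N = 219):
  black solid: 219 × 9/16 = 123.1875
  black white-spotted: 219 × 3/16 = 41.0625
  brown solid: 219 × 3/16 = 41.0625
  brown white-spotted: 219 × 1/16 = 13.6875
χ² = Σ (O − E)² / E
  black solid: (143 − 123.1875)² / 123.1875 = 3.1865
  black white-spotted: (27 − 41.0625)² / 41.0625 = 4.8159
  brown solid: (30 − 41.0625)² / 41.0625 = 2.9803
  brown white-spotted: (19 − 13.6875)² / 13.6875 = 2.0619
χ² = 3.1865 + 4.8159 + 2.9803 + 2.0619 = 13.0446 ≈ 13.045

13.045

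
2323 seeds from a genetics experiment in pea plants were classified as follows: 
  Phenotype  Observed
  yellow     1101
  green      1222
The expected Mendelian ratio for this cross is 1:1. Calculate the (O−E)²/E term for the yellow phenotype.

Expected counts for N = 2323 under a 1:1 ratio (total parts = 2):
  yellow: 2323 × 1/2 = 1161.5
  green: 2323 × 1/2 = 1161.5
Contribution of yellow: (1101 − 1161.5)² / 1161.5 = 3.1513

3.151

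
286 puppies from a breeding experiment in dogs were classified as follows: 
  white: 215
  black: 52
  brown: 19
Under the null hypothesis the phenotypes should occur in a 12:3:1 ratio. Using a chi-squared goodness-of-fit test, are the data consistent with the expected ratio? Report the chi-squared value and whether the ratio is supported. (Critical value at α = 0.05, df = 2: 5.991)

Under the 12:3:1 hypothesis (Σ ratio = 16, N = 286):
  white: 286 × 12/16 = 214.5
  black: 286 × 3/16 = 53.625
  brown: 286 × 1/16 = 17.875
χ² = Σ (O − E)² / E
  white: (215 − 214.5)² / 214.5 = 0.0012
  black: (52 − 53.625)² / 53.625 = 0.0492
  brown: (19 − 17.875)² / 17.875 = 0.0708
χ² = 0.0012 + 0.0492 + 0.0708 = 0.1212 ≈ 0.121
Degrees of freedom = 3 − 1 = 2; critical value at α = 0.05 is 5.991.
Since 0.121 < 5.991, we fail to reject the null hypothesis — the data are consistent with the 12:3:1 ratio.

0.121; consistent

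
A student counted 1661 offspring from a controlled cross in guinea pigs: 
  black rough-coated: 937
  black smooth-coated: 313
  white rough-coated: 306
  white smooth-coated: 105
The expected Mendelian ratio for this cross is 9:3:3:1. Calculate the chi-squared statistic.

0.124

Expected counts for N = 1661 under a 9:3:3:1 ratio (total parts = 16):
  black rough-coated: 1661 × 9/16 = 934.3125
  black smooth-coated: 1661 × 3/16 = 311.4375
  white rough-coated: 1661 × 3/16 = 311.4375
  white smooth-coated: 1661 × 1/16 = 103.8125
χ² = Σ (O − E)² / E
  black rough-coated: (937 − 934.3125)² / 934.3125 = 0.0077
  black smooth-coated: (313 − 311.4375)² / 311.4375 = 0.0078
  white rough-coated: (306 − 311.4375)² / 311.4375 = 0.0949
  white smooth-coated: (105 − 103.8125)² / 103.8125 = 0.0136
χ² = 0.0077 + 0.0078 + 0.0949 + 0.0136 = 0.124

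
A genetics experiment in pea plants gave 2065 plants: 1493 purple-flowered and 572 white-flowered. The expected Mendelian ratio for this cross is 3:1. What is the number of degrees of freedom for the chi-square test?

1

A goodness-of-fit test with 2 phenotype classes has df = 2 − 1 = 1.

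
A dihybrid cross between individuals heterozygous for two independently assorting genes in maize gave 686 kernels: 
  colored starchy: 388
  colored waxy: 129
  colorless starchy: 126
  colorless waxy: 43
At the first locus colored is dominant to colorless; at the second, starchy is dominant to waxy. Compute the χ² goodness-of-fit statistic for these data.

0.067

A dihybrid F₂ with independent assortment and complete dominance at both loci gives a 9:3:3:1 phenotypic ratio.
Total ratio parts = 16. Expected numbers out of 686:
  colored starchy: 686 × 9/16 = 385.875
  colored waxy: 686 × 3/16 = 128.625
  colorless starchy: 686 × 3/16 = 128.625
  colorless waxy: 686 × 1/16 = 42.875
χ² = Σ (O − E)² / E
  colored starchy: (388 − 385.875)² / 385.875 = 0.0117
  colored waxy: (129 − 128.625)² / 128.625 = 0.0011
  colorless starchy: (126 − 128.625)² / 128.625 = 0.0536
  colorless waxy: (43 − 42.875)² / 42.875 = 0.0004
χ² = 0.0117 + 0.0011 + 0.0536 + 0.0004 = 0.0668 ≈ 0.067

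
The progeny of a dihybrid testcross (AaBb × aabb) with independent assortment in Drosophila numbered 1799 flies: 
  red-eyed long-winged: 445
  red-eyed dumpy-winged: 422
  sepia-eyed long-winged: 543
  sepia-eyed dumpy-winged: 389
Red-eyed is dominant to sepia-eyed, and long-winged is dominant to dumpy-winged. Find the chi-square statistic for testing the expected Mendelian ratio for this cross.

A dihybrid testcross with independent assortment gives a 1:1:1:1 ratio.
The 1:1:1:1 ratio has 4 parts, so with N = 1799 the expected counts are:
  red-eyed long-winged: 1799 × 1/4 = 449.75
  red-eyed dumpy-winged: 1799 × 1/4 = 449.75
  sepia-eyed long-winged: 1799 × 1/4 = 449.75
  sepia-eyed dumpy-winged: 1799 × 1/4 = 449.75
χ² = Σ (O − E)² / E
  red-eyed long-winged: (445 − 449.75)² / 449.75 = 0.0502
  red-eyed dumpy-winged: (422 − 449.75)² / 449.75 = 1.7122
  sepia-eyed long-winged: (543 − 449.75)² / 449.75 = 19.3342
  sepia-eyed dumpy-winged: (389 − 449.75)² / 449.75 = 8.2058
χ² = 0.0502 + 1.7122 + 19.3342 + 8.2058 = 29.3024 ≈ 29.302

29.302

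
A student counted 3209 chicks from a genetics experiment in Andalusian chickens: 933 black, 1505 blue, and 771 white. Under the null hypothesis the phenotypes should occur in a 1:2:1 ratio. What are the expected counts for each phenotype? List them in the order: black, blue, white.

802.25, 1604.5, 802.25

Expected counts for N = 3209 under a 1:2:1 ratio (total parts = 4):
  black: 3209 × 1/4 = 802.25
  blue: 3209 × 2/4 = 1604.5
  white: 3209 × 1/4 = 802.25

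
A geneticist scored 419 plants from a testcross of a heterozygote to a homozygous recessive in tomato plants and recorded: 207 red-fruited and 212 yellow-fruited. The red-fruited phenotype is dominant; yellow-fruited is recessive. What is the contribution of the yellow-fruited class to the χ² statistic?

A testcross of a heterozygote (Aa × aa) gives a 1:1 phenotypic ratio.
Expected counts for N = 419 under a 1:1 ratio (total parts = 2):
  red-fruited: 419 × 1/2 = 209.5
  yellow-fruited: 419 × 1/2 = 209.5
Contribution of yellow-fruited: (212 − 209.5)² / 209.5 = 0.0298

0.030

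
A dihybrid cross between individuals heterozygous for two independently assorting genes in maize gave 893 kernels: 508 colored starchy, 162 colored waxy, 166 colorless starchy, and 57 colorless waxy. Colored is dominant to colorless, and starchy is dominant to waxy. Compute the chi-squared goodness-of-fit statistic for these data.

0.279

A dihybrid F₂ with independent assortment and complete dominance at both loci gives a 9:3:3:1 phenotypic ratio.
Expected counts for N = 893 under a 9:3:3:1 ratio (total parts = 16):
  colored starchy: 893 × 9/16 = 502.3125
  colored waxy: 893 × 3/16 = 167.4375
  colorless starchy: 893 × 3/16 = 167.4375
  colorless waxy: 893 × 1/16 = 55.8125
χ² = Σ (O − E)² / E
  colored starchy: (508 − 502.3125)² / 502.3125 = 0.0644
  colored waxy: (162 − 167.4375)² / 167.4375 = 0.1766
  colorless starchy: (166 − 167.4375)² / 167.4375 = 0.0123
  colorless waxy: (57 − 55.8125)² / 55.8125 = 0.0253
χ² = 0.0644 + 0.1766 + 0.0123 + 0.0253 = 0.2786 ≈ 0.279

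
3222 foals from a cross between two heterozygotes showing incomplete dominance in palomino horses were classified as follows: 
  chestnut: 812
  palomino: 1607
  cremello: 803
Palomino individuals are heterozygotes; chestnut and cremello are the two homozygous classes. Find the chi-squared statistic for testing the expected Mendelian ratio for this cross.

0.070

With incomplete dominance, a heterozygote × heterozygote cross gives a 1:2:1 phenotypic ratio.
Under the 1:2:1 hypothesis (Σ ratio = 4, N = 3222):
  chestnut: 3222 × 1/4 = 805.5
  palomino: 3222 × 2/4 = 1611
  cremello: 3222 × 1/4 = 805.5
χ² = Σ (O − E)² / E
  chestnut: (812 − 805.5)² / 805.5 = 0.0525
  palomino: (1607 − 1611)² / 1611 = 0.0099
  cremello: (803 − 805.5)² / 805.5 = 0.0078
χ² = 0.0525 + 0.0099 + 0.0078 = 0.0702 ≈ 0.070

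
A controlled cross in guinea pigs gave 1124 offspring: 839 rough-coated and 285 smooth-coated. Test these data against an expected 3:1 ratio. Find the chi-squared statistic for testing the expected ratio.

Expected counts for N = 1124 under a 3:1 ratio (total parts = 4):
  rough-coated: 1124 × 3/4 = 843
  smooth-coated: 1124 × 1/4 = 281
χ² = Σ (O − E)² / E
  rough-coated: (839 − 843)² / 843 = 0.0190
  smooth-coated: (285 − 281)² / 281 = 0.0569
χ² = 0.0190 + 0.0569 = 0.0759 ≈ 0.076

0.076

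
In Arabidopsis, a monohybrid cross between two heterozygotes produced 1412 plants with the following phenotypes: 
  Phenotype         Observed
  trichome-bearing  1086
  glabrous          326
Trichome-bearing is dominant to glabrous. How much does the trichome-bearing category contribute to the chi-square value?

For a monohybrid cross between heterozygotes with complete dominance, the expected phenotypic ratio is 3:1.
Under the 3:1 hypothesis (Σ ratio = 4, N = 1412):
  trichome-bearing: 1412 × 3/4 = 1059
  glabrous: 1412 × 1/4 = 353
Contribution of trichome-bearing: (1086 − 1059)² / 1059 = 0.6884

0.688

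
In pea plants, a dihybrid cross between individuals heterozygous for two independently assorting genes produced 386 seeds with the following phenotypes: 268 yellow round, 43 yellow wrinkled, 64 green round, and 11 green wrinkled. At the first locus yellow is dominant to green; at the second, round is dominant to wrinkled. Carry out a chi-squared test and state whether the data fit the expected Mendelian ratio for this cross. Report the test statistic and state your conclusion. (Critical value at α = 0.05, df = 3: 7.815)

31.953; not consistent

A dihybrid F₂ with independent assortment and complete dominance at both loci gives a 9:3:3:1 phenotypic ratio.
The 9:3:3:1 ratio has 16 parts, so with N = 386 the expected counts are:
  yellow round: 386 × 9/16 = 217.125
  yellow wrinkled: 386 × 3/16 = 72.375
  green round: 386 × 3/16 = 72.375
  green wrinkled: 386 × 1/16 = 24.125
χ² = Σ (O − E)² / E
  yellow round: (268 − 217.125)² / 217.125 = 11.9206
  yellow wrinkled: (43 − 72.375)² / 72.375 = 11.9225
  green round: (64 − 72.375)² / 72.375 = 0.9691
  green wrinkled: (11 − 24.125)² / 24.125 = 7.1405
χ² = 11.9206 + 11.9225 + 0.9691 + 7.1405 = 31.9527 ≈ 31.953
Degrees of freedom = 4 − 1 = 3; critical value at α = 0.05 is 7.815.
Since 31.953 > 7.815, we reject the null hypothesis — the data do not fit the 9:3:3:1 ratio.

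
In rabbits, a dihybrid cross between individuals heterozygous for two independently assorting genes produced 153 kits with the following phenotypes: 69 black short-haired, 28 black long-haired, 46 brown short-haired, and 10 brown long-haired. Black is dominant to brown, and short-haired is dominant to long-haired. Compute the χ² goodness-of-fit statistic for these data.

13.867

A dihybrid F₂ with independent assortment and complete dominance at both loci gives a 9:3:3:1 phenotypic ratio.
Under the 9:3:3:1 hypothesis (Σ ratio = 16, N = 153):
  black short-haired: 153 × 9/16 = 86.0625
  black long-haired: 153 × 3/16 = 28.6875
  brown short-haired: 153 × 3/16 = 28.6875
  brown long-haired: 153 × 1/16 = 9.5625
χ² = Σ (O − E)² / E
  black short-haired: (69 − 86.0625)² / 86.0625 = 3.3828
  black long-haired: (28 − 28.6875)² / 28.6875 = 0.0165
  brown short-haired: (46 − 28.6875)² / 28.6875 = 10.4478
  brown long-haired: (10 − 9.5625)² / 9.5625 = 0.0200
χ² = 3.3828 + 0.0165 + 10.4478 + 0.0200 = 13.8671 ≈ 13.867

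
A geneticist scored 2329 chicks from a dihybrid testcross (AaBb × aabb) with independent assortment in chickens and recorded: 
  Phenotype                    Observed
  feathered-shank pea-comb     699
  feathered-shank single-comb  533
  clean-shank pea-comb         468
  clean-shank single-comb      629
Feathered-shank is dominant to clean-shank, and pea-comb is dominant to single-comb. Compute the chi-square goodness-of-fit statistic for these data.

53.748

A dihybrid testcross with independent assortment gives a 1:1:1:1 ratio.
The 1:1:1:1 ratio has 4 parts, so with N = 2329 the expected counts are:
  feathered-shank pea-comb: 2329 × 1/4 = 582.25
  feathered-shank single-comb: 2329 × 1/4 = 582.25
  clean-shank pea-comb: 2329 × 1/4 = 582.25
  clean-shank single-comb: 2329 × 1/4 = 582.25
χ² = Σ (O − E)² / E
  feathered-shank pea-comb: (699 − 582.25)² / 582.25 = 23.4102
  feathered-shank single-comb: (533 − 582.25)² / 582.25 = 4.1658
  clean-shank pea-comb: (468 − 582.25)² / 582.25 = 22.4183
  clean-shank single-comb: (629 − 582.25)² / 582.25 = 3.7536
χ² = 23.4102 + 4.1658 + 22.4183 + 3.7536 = 53.7479 ≈ 53.748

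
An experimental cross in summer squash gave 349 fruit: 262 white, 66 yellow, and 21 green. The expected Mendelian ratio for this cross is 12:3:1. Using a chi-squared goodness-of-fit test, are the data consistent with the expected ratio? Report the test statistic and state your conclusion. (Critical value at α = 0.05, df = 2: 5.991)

Under the 12:3:1 hypothesis (Σ ratio = 16, N = 349):
  white: 349 × 12/16 = 261.75
  yellow: 349 × 3/16 = 65.4375
  green: 349 × 1/16 = 21.8125
χ² = Σ (O − E)² / E
  white: (262 − 261.75)² / 261.75 = 0.0002
  yellow: (66 − 65.4375)² / 65.4375 = 0.0048
  green: (21 − 21.8125)² / 21.8125 = 0.0303
χ² = 0.0002 + 0.0048 + 0.0303 = 0.0353 ≈ 0.035
Degrees of freedom = 3 − 1 = 2; critical value at α = 0.05 is 5.991.
Since 0.035 < 5.991, we fail to reject the null hypothesis — the data are consistent with the 12:3:1 ratio.

0.035; consistent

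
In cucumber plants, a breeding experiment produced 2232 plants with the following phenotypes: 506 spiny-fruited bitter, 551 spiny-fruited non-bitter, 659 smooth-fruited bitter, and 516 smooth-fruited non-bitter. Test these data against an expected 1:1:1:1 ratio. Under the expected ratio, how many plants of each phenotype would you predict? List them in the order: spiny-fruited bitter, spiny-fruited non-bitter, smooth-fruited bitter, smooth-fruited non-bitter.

558, 558, 558, 558

Under the 1:1:1:1 hypothesis (Σ ratio = 4, N = 2232):
  spiny-fruited bitter: 2232 × 1/4 = 558
  spiny-fruited non-bitter: 2232 × 1/4 = 558
  smooth-fruited bitter: 2232 × 1/4 = 558
  smooth-fruited non-bitter: 2232 × 1/4 = 558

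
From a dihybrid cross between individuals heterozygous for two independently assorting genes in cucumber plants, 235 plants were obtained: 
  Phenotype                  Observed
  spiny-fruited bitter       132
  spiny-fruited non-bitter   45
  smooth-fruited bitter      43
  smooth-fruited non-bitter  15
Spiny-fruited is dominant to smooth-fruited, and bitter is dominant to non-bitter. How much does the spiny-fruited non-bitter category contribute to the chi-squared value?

0.020

A dihybrid F₂ with independent assortment and complete dominance at both loci gives a 9:3:3:1 phenotypic ratio.
Expected counts for N = 235 under a 9:3:3:1 ratio (total parts = 16):
  spiny-fruited bitter: 235 × 9/16 = 132.1875
  spiny-fruited non-bitter: 235 × 3/16 = 44.0625
  smooth-fruited bitter: 235 × 3/16 = 44.0625
  smooth-fruited non-bitter: 235 × 1/16 = 14.6875
Contribution of spiny-fruited non-bitter: (45 − 44.0625)² / 44.0625 = 0.0199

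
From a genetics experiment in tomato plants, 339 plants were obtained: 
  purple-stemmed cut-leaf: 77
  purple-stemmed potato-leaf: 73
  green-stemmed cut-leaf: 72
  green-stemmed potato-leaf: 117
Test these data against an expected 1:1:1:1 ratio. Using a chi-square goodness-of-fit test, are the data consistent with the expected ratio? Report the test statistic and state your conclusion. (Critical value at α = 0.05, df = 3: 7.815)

16.528; not consistent

Total ratio parts = 4. Expected numbers out of 339:
  purple-stemmed cut-leaf: 339 × 1/4 = 84.75
  purple-stemmed potato-leaf: 339 × 1/4 = 84.75
  green-stemmed cut-leaf: 339 × 1/4 = 84.75
  green-stemmed potato-leaf: 339 × 1/4 = 84.75
χ² = Σ (O − E)² / E
  purple-stemmed cut-leaf: (77 − 84.75)² / 84.75 = 0.7087
  purple-stemmed potato-leaf: (73 − 84.75)² / 84.75 = 1.6291
  green-stemmed cut-leaf: (72 − 84.75)² / 84.75 = 1.9181
  green-stemmed potato-leaf: (117 − 84.75)² / 84.75 = 12.2721
χ² = 0.7087 + 1.6291 + 1.9181 + 12.2721 = 16.528
Degrees of freedom = 4 − 1 = 3; critical value at α = 0.05 is 7.815.
Since 16.528 > 7.815, we reject the null hypothesis — the data do not fit the 1:1:1:1 ratio.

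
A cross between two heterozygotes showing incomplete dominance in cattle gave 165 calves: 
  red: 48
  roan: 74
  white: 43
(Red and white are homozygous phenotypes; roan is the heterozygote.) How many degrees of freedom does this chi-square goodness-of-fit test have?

2

With incomplete dominance, a heterozygote × heterozygote cross gives a 1:2:1 phenotypic ratio.
A goodness-of-fit test with 3 phenotype classes has df = 3 − 1 = 2.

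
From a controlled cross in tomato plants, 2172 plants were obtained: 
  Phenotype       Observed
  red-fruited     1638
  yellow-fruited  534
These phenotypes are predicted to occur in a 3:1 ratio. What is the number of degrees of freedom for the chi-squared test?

1

A goodness-of-fit test with 2 phenotype classes has df = 2 − 1 = 1.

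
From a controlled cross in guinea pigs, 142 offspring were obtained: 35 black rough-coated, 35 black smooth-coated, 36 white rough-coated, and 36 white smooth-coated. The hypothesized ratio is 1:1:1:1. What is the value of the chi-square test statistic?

0.028

Under the 1:1:1:1 hypothesis (Σ ratio = 4, N = 142):
  black rough-coated: 142 × 1/4 = 35.5
  black smooth-coated: 142 × 1/4 = 35.5
  white rough-coated: 142 × 1/4 = 35.5
  white smooth-coated: 142 × 1/4 = 35.5
χ² = Σ (O − E)² / E
  black rough-coated: (35 − 35.5)² / 35.5 = 0.0070
  black smooth-coated: (35 − 35.5)² / 35.5 = 0.0070
  white rough-coated: (36 − 35.5)² / 35.5 = 0.0070
  white smooth-coated: (36 − 35.5)² / 35.5 = 0.0070
χ² = 0.0070 + 0.0070 + 0.0070 + 0.0070 = 0.028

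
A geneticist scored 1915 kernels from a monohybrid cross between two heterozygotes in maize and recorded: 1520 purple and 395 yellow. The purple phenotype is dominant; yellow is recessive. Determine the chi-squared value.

19.534

For a monohybrid cross between heterozygotes with complete dominance, the expected phenotypic ratio is 3:1.
Expected counts for N = 1915 under a 3:1 ratio (total parts = 4):
  purple: 1915 × 3/4 = 1436.25
  yellow: 1915 × 1/4 = 478.75
χ² = Σ (O − E)² / E
  purple: (1520 − 1436.25)² / 1436.25 = 4.8836
  yellow: (395 − 478.75)² / 478.75 = 14.6508
χ² = 4.8836 + 14.6508 = 19.5344 ≈ 19.534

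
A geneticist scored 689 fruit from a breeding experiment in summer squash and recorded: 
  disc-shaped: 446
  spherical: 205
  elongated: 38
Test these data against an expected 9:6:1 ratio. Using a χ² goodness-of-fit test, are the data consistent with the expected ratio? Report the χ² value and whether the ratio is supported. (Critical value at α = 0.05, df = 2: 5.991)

The 9:6:1 ratio has 16 parts, so with N = 689 the expected counts are:
  disc-shaped: 689 × 9/16 = 387.5625
  spherical: 689 × 6/16 = 258.375
  elongated: 689 × 1/16 = 43.0625
χ² = Σ (O − E)² / E
  disc-shaped: (446 − 387.5625)² / 387.5625 = 8.8113
  spherical: (205 − 258.375)² / 258.375 = 11.0262
  elongated: (38 − 43.0625)² / 43.0625 = 0.5952
χ² = 8.8113 + 11.0262 + 0.5952 = 20.4327 ≈ 20.433
Degrees of freedom = 3 − 1 = 2; critical value at α = 0.05 is 5.991.
Since 20.433 > 5.991, we reject the null hypothesis — the data do not fit the 9:6:1 ratio.

20.433; not consistent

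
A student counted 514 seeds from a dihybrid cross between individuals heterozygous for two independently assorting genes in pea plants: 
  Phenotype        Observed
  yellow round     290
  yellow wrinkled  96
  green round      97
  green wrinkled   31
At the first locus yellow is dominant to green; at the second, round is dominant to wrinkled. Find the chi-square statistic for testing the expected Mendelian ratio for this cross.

0.048

A dihybrid F₂ with independent assortment and complete dominance at both loci gives a 9:3:3:1 phenotypic ratio.
Under the 9:3:3:1 hypothesis (Σ ratio = 16, N = 514):
  yellow round: 514 × 9/16 = 289.125
  yellow wrinkled: 514 × 3/16 = 96.375
  green round: 514 × 3/16 = 96.375
  green wrinkled: 514 × 1/16 = 32.125
χ² = Σ (O − E)² / E
  yellow round: (290 − 289.125)² / 289.125 = 0.0026
  yellow wrinkled: (96 − 96.375)² / 96.375 = 0.0015
  green round: (97 − 96.375)² / 96.375 = 0.0041
  green wrinkled: (31 − 32.125)² / 32.125 = 0.0394
χ² = 0.0026 + 0.0015 + 0.0041 + 0.0394 = 0.0476 ≈ 0.048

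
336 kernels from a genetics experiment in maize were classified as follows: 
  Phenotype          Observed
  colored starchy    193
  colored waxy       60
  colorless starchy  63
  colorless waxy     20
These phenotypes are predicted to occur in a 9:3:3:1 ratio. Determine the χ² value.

Total ratio parts = 16. Expected numbers out of 336:
  colored starchy: 336 × 9/16 = 189
  colored waxy: 336 × 3/16 = 63
  colorless starchy: 336 × 3/16 = 63
  colorless waxy: 336 × 1/16 = 21
χ² = Σ (O − E)² / E
  colored starchy: (193 − 189)² / 189 = 0.0847
  colored waxy: (60 − 63)² / 63 = 0.1429
  colorless starchy: (63 − 63)² / 63 = 0.0000
  colorless waxy: (20 − 21)² / 21 = 0.0476
χ² = 0.0847 + 0.1429 + 0.0000 + 0.0476 = 0.2752 ≈ 0.275

0.275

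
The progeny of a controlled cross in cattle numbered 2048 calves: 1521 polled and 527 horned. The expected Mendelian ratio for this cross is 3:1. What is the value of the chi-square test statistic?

Expected counts for N = 2048 under a 3:1 ratio (total parts = 4):
  polled: 2048 × 3/4 = 1536
  horned: 2048 × 1/4 = 512
χ² = Σ (O − E)² / E
  polled: (1521 − 1536)² / 1536 = 0.1465
  horned: (527 − 512)² / 512 = 0.4395
χ² = 0.1465 + 0.4395 = 0.586

0.586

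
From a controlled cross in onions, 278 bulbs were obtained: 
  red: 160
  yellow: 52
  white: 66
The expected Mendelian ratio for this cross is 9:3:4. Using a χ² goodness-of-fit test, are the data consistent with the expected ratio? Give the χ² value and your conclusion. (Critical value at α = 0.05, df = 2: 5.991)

Total ratio parts = 16. Expected numbers out of 278:
  red: 278 × 9/16 = 156.375
  yellow: 278 × 3/16 = 52.125
  white: 278 × 4/16 = 69.5
χ² = Σ (O − E)² / E
  red: (160 − 156.375)² / 156.375 = 0.0840
  yellow: (52 − 52.125)² / 52.125 = 0.0003
  white: (66 − 69.5)² / 69.5 = 0.1763
χ² = 0.0840 + 0.0003 + 0.1763 = 0.2606 ≈ 0.261
Degrees of freedom = 3 − 1 = 2; critical value at α = 0.05 is 5.991.
Since 0.261 < 5.991, we fail to reject the null hypothesis — the data are consistent with the 9:3:4 ratio.

0.261; consistent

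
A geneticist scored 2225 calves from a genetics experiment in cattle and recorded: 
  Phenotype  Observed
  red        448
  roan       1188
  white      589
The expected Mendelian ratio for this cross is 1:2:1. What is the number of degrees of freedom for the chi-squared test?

2

A goodness-of-fit test with 3 phenotype classes has df = 3 − 1 = 2.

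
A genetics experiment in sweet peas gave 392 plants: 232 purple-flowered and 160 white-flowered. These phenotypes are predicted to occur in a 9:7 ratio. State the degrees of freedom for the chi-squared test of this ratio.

A goodness-of-fit test with 2 phenotype classes has df = 2 − 1 = 1.

1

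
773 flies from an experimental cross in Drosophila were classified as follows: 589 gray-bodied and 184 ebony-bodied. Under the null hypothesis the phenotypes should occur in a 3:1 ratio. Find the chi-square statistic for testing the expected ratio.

0.590

Total ratio parts = 4. Expected numbers out of 773:
  gray-bodied: 773 × 3/4 = 579.75
  ebony-bodied: 773 × 1/4 = 193.25
χ² = Σ (O − E)² / E
  gray-bodied: (589 − 579.75)² / 579.75 = 0.1476
  ebony-bodied: (184 − 193.25)² / 193.25 = 0.4428
χ² = 0.1476 + 0.4428 = 0.5904 ≈ 0.590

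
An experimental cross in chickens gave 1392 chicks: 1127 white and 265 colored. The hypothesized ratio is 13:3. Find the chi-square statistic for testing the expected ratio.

Under the 13:3 hypothesis (Σ ratio = 16, N = 1392):
  white: 1392 × 13/16 = 1131
  colored: 1392 × 3/16 = 261
χ² = Σ (O − E)² / E
  white: (1127 − 1131)² / 1131 = 0.0141
  colored: (265 − 261)² / 261 = 0.0613
χ² = 0.0141 + 0.0613 = 0.0754 ≈ 0.075

0.075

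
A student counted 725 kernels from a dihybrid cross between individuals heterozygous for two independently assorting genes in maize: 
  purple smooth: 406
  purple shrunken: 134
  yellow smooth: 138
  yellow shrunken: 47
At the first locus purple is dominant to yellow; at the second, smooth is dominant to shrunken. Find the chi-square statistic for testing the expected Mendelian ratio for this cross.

A dihybrid F₂ with independent assortment and complete dominance at both loci gives a 9:3:3:1 phenotypic ratio.
Total ratio parts = 16. Expected numbers out of 725:
  purple smooth: 725 × 9/16 = 407.8125
  purple shrunken: 725 × 3/16 = 135.9375
  yellow smooth: 725 × 3/16 = 135.9375
  yellow shrunken: 725 × 1/16 = 45.3125
χ² = Σ (O − E)² / E
  purple smooth: (406 − 407.8125)² / 407.8125 = 0.0081
  purple shrunken: (134 − 135.9375)² / 135.9375 = 0.0276
  yellow smooth: (138 − 135.9375)² / 135.9375 = 0.0313
  yellow shrunken: (47 − 45.3125)² / 45.3125 = 0.0628
χ² = 0.0081 + 0.0276 + 0.0313 + 0.0628 = 0.1298 ≈ 0.130

0.130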